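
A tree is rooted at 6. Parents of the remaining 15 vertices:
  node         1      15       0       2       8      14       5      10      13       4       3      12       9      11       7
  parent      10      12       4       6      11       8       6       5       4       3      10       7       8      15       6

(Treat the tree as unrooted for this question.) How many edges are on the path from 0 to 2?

Walking from 0: 0–4–3–10–5–6–2. Length 6.

6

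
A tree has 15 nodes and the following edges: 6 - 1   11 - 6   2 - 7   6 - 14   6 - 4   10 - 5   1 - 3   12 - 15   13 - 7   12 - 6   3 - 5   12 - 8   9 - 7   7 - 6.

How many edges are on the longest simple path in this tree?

6

BFS from 10 reaches 15 last, at distance 6; BFS from 15 confirms no node is farther.
Path: 10 – 5 – 3 – 1 – 6 – 12 – 15.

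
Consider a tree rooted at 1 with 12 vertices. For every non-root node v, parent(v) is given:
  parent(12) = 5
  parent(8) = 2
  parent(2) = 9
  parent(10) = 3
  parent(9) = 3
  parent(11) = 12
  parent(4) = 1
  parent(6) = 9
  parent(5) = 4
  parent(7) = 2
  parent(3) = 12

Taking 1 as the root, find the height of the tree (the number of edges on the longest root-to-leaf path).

7

8 sits deepest: 1 – 4 – 5 – 12 – 3 – 9 – 2 – 8 — 7 edges from the root.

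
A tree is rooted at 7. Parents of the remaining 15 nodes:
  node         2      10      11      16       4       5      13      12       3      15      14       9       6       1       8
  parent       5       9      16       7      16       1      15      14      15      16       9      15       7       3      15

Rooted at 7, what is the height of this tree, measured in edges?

A deepest node is 2, reached by 7 → 16 → 15 → 3 → 1 → 5 → 2.
That path has 6 edges, so the height is 6.

6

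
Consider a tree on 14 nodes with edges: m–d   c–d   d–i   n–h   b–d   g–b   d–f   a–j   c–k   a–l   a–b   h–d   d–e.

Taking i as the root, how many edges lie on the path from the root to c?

2

i → d → c — 2 edges.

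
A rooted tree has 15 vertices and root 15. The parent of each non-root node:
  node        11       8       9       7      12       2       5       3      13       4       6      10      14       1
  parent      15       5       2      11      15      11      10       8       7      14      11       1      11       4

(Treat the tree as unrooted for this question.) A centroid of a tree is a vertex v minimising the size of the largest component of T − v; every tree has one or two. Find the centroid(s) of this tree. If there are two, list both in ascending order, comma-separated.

11

Removing 11 splits the tree into components of sizes 7, 2, 2, 2, 1; the largest is 7 ≤ ⌊15/2⌋ = 7.
No neighbour of 11 does as well, so 11 is the unique centroid.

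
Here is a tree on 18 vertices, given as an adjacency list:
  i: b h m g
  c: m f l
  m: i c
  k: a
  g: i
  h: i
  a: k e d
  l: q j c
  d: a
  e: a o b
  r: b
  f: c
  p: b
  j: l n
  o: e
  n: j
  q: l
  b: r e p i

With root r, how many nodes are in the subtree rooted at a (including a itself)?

3

Descendants of a (including itself): a, k, d. That's 3.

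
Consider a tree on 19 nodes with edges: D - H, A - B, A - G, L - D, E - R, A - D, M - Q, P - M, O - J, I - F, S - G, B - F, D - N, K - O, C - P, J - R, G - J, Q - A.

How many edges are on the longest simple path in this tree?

8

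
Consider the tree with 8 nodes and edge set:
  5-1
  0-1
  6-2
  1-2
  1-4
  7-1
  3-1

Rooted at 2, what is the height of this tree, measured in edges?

2

3 sits deepest: 2-1-3 — 2 edges from the root.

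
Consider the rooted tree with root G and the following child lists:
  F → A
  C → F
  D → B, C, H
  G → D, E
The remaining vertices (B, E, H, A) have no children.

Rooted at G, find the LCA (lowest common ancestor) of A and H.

Path A→root: A F C D G; path H→root: H D G.
First common node: D.

D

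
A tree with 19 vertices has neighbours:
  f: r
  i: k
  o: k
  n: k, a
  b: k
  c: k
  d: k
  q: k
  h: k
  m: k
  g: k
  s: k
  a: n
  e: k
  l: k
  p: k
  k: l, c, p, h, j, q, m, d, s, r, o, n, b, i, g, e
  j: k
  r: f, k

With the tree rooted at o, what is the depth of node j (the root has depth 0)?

2

Path from o to j: o–k–j, which has 2 edges.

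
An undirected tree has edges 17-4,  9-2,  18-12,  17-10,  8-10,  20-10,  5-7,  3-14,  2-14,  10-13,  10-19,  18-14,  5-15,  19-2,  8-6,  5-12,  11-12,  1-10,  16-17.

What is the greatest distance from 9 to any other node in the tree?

6

A farthest node from 9 is 15 (7 also at distance 6).
The path 9 – 2 – 14 – 18 – 12 – 5 – 15 has 6 edges.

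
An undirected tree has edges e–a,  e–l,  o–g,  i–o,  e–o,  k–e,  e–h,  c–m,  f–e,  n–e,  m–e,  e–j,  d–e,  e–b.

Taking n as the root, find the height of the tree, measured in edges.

3

The longest root-to-leaf path is n-e-o-i (3 edges).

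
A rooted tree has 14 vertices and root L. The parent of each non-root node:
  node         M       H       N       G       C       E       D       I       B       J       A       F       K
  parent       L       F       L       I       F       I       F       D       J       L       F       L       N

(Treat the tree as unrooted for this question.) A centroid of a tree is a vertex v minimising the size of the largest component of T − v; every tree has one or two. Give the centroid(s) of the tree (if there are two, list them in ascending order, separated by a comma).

F

Delete F: the remaining components have sizes 6, 4, 1, 1, 1. Max 6 ≤ 7, so F is a centroid.
Every other node leaves some component of size > 7, so the centroid is unique.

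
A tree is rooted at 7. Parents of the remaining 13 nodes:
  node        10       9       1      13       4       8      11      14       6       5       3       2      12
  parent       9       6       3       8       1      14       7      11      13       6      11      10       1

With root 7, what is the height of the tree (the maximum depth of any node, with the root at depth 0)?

A deepest node is 2, reached by 7-11-14-8-13-6-9-10-2.
That path has 8 edges, so the height is 8.

8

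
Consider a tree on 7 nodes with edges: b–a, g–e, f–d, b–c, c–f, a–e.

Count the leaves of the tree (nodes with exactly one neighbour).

2

Degree-1 nodes: d, g — 2 of them.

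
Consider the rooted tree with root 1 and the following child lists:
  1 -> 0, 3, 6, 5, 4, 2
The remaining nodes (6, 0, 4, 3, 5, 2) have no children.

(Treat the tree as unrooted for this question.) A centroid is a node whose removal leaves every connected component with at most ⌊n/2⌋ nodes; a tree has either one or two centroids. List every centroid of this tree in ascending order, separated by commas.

1

Removing 1 splits the tree into components of sizes 1, 1, 1, 1, 1, 1; the largest is 1 ≤ ⌊7/2⌋ = 3.
Every other node leaves some component of size > 3, so the centroid is unique.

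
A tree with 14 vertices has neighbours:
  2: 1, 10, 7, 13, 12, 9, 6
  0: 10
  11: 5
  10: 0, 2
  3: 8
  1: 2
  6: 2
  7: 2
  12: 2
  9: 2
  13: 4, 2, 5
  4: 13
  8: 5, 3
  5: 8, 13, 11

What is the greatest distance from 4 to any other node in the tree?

A farthest node from 4 is 0 (3 also at distance 4).
The path 4-13-2-10-0 has 4 edges.

4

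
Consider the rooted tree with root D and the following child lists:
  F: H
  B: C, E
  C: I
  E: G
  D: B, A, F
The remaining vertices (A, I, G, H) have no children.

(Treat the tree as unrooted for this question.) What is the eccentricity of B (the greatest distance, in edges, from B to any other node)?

3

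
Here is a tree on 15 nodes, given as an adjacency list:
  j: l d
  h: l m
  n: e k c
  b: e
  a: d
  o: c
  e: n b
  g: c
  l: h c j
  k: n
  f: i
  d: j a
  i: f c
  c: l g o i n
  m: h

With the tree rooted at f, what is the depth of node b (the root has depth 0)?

5

Path from f to b: f–i–c–n–e–b, which has 5 edges.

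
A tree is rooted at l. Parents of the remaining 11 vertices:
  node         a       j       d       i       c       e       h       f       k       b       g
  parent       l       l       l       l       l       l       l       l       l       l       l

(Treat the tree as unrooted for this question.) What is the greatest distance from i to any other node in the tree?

2

A farthest node from i is j (e, a, b, f, k, g, d, c, h also at distance 2).
The path i – l – j has 2 edges.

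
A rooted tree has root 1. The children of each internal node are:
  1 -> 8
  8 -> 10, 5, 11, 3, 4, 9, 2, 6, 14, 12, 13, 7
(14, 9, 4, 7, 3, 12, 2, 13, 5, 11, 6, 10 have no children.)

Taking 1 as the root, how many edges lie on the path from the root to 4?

2

Path from 1 to 4: 1 → 8 → 4, which has 2 edges.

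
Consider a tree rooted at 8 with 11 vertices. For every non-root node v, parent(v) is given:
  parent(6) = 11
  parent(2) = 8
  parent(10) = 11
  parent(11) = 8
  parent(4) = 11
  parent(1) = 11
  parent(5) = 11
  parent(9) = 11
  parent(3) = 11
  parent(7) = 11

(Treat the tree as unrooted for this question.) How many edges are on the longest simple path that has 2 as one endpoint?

Distances from 2 peak at 3, attained at 7 (9, 5, 1, 4, 3, 10, 6 also at distance 3).
2 – 8 – 11 – 7

3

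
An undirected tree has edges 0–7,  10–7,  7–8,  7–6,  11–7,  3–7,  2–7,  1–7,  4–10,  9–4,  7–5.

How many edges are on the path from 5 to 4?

3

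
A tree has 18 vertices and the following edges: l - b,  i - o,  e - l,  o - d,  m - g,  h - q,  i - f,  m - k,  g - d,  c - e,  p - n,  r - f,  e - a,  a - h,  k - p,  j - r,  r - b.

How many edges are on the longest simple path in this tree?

15

BFS from n reaches q last, at distance 15; BFS from q confirms no node is farther.
Path: n – p – k – m – g – d – o – i – f – r – b – l – e – a – h – q.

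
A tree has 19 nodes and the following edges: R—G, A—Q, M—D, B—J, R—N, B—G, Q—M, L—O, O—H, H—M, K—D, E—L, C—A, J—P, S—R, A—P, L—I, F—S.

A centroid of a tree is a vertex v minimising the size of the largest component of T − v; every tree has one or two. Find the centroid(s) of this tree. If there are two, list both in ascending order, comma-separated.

If A is removed the pieces have sizes 9, 8, 1, all ≤ ⌊19/2⌋ = 9.
No neighbour of A does as well, so A is the unique centroid.

A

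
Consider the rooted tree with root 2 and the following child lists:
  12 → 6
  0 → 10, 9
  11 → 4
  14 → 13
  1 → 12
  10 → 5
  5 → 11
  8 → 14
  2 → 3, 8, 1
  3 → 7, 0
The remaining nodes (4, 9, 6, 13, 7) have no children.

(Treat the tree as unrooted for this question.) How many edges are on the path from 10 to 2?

3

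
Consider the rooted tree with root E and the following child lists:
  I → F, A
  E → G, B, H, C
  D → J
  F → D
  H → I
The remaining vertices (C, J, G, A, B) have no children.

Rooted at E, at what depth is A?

3

E → H → I → A — 3 edges.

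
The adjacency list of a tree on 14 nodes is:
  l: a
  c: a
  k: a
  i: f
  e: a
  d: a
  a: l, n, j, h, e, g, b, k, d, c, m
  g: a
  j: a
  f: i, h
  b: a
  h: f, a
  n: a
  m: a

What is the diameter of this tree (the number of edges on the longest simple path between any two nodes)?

A longest path is i-f-h-a-m, with 4 edges.

4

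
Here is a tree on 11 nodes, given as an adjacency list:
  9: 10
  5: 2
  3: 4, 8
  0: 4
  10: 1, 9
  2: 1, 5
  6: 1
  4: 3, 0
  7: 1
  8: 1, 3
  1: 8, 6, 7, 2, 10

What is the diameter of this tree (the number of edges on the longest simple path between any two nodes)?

6

Starting from 0, a farthest node is 5 at distance 6.
One longest path: 0-4-3-8-1-2-5.
So the diameter is 6.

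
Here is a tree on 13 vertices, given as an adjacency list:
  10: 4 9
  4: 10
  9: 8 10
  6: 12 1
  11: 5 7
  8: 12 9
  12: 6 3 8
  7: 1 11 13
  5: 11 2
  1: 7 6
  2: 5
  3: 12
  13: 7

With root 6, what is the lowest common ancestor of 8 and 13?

6

8's ancestor chain is 8, 12, 6 and 13's is 13, 7, 1, 6; they first meet at 6.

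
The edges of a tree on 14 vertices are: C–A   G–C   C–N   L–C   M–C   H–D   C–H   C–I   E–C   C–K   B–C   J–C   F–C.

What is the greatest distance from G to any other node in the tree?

3

The node farthest from G is D, via G-C-H-D — 3 edges.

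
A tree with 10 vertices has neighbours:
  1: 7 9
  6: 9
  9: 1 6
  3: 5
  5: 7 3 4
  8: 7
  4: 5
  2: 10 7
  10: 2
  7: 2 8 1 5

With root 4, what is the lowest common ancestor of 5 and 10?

Path 5→root: 5 4; path 10→root: 10 2 7 5 4.
First common node: 5.

5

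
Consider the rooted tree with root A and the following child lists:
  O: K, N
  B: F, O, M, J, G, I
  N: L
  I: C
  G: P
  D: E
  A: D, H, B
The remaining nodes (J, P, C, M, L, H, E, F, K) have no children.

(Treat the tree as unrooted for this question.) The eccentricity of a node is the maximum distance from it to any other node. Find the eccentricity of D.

The node farthest from D is L, via D–A–B–O–N–L — 5 edges.

5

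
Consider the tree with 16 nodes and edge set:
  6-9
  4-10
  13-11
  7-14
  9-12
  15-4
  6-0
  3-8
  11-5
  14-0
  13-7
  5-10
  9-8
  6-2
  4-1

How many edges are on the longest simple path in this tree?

12

Starting from 3, a farthest node is 15 at distance 12.
One longest path: 3–8–9–6–0–14–7–13–11–5–10–4–15.
So the diameter is 12.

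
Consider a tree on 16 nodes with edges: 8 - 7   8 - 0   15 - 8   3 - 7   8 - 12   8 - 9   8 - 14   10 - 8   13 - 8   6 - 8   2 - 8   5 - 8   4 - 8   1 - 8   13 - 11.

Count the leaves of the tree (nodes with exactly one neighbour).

13

The leaves are 0, 1, 2, 3, 4, 5, 6, 9, 10, 11, 12, 14, 15.
That is 13 leaves.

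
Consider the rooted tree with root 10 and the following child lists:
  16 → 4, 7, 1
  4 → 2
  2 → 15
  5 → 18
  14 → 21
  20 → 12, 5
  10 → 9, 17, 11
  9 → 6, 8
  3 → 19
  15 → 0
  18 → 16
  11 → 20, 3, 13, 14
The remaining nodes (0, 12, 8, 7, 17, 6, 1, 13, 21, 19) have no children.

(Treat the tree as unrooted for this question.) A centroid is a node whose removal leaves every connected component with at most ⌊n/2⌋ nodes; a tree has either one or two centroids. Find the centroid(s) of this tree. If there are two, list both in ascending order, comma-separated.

Delete 11: the remaining components have sizes 11, 5, 2, 2, 1. Max 11 ≤ 11, so 11 is a centroid.
Its neighbour 20 also leaves a largest component of size 11, so both are centroids.

11, 20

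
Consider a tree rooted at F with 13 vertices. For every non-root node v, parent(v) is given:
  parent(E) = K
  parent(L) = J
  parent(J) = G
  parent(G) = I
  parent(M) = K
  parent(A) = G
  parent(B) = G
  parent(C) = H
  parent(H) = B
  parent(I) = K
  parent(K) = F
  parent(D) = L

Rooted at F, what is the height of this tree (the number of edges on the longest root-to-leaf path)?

6

The longest root-to-leaf path is F-K-I-G-B-H-C (6 edges).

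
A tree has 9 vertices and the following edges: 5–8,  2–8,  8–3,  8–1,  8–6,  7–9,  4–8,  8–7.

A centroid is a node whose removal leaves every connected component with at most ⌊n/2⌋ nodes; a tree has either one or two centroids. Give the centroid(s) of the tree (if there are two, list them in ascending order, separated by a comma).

If 8 is removed the pieces have sizes 2, 1, 1, 1, 1, 1, 1, all ≤ ⌊9/2⌋ = 4.
No neighbour of 8 does as well, so 8 is the unique centroid.

8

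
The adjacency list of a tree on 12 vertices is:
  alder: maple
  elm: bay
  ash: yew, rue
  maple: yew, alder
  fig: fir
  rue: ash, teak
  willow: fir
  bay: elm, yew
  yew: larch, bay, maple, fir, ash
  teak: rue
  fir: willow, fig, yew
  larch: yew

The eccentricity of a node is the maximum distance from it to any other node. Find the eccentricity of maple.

Distances from maple peak at 4, attained at teak.
maple–yew–ash–rue–teak

4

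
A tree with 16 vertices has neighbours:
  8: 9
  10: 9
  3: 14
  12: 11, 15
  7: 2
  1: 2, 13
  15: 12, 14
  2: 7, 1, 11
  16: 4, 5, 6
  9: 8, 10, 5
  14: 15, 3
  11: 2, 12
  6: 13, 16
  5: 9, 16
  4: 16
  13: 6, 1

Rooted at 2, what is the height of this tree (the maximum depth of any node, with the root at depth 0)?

7

The longest root-to-leaf path is 2 – 1 – 13 – 6 – 16 – 5 – 9 – 10 (7 edges).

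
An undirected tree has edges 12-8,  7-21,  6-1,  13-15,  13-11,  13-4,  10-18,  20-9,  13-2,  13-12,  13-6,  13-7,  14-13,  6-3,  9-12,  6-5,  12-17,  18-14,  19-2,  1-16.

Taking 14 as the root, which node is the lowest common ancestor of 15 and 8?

13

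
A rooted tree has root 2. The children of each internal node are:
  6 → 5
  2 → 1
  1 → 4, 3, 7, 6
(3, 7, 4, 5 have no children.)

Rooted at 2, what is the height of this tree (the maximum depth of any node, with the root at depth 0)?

3

The longest root-to-leaf path is 2-1-6-5 (3 edges).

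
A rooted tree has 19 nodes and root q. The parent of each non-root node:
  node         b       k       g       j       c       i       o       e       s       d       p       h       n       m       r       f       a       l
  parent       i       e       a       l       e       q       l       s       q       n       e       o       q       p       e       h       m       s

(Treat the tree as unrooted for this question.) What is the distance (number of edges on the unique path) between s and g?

Walking from s: s - e - p - m - a - g. Length 5.

5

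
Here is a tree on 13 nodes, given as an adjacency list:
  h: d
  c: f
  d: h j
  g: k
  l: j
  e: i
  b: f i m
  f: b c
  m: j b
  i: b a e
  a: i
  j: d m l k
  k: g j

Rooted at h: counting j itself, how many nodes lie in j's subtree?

Descendants of j (including itself): j, m, k, l, b, g, f, i, c, a, e. That's 11.

11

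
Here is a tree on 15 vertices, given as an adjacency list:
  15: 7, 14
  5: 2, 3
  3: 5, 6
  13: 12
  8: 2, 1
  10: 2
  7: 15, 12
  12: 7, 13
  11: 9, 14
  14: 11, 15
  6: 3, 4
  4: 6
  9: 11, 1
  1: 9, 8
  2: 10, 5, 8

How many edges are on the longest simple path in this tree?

BFS from 4 reaches 13 last, at distance 13; BFS from 13 confirms no node is farther.
Path: 4–6–3–5–2–8–1–9–11–14–15–7–12–13.

13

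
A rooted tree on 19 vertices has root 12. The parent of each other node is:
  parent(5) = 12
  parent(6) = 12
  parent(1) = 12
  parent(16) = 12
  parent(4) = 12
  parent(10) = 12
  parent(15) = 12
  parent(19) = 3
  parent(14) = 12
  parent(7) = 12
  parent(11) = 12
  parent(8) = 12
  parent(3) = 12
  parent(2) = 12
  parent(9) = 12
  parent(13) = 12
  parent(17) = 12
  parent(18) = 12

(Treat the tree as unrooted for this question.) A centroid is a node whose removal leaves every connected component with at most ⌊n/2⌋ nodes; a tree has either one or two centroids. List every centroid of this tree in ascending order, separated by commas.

12

If 12 is removed the pieces have sizes 2, 1, 1, 1, 1, 1, 1, 1, 1, 1, 1, 1, 1, 1, 1, 1, 1, all ≤ ⌊19/2⌋ = 9.
No neighbour of 12 does as well, so 12 is the unique centroid.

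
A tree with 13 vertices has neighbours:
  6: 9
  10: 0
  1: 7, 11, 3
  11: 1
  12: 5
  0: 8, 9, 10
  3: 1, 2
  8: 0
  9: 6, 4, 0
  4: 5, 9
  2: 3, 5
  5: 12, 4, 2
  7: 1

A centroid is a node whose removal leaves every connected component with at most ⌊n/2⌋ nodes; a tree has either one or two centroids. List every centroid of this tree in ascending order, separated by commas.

5

If 5 is removed the pieces have sizes 6, 5, 1, all ≤ ⌊13/2⌋ = 6.
No neighbour of 5 does as well, so 5 is the unique centroid.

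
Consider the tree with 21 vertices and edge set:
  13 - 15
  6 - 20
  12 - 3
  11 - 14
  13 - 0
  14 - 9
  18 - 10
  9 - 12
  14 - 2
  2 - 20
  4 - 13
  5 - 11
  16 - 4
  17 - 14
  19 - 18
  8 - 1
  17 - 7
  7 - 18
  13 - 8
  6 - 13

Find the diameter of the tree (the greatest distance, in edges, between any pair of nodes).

10

BFS from 19 reaches 1 last, at distance 10; BFS from 1 confirms no node is farther.
Path: 19 - 18 - 7 - 17 - 14 - 2 - 20 - 6 - 13 - 8 - 1.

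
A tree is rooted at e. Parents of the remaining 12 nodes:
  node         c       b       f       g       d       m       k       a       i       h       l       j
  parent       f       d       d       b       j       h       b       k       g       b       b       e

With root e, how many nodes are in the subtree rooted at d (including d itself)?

11

d's subtree: {d, f, b, c, l, h, k, g, m, a, i}, size 11.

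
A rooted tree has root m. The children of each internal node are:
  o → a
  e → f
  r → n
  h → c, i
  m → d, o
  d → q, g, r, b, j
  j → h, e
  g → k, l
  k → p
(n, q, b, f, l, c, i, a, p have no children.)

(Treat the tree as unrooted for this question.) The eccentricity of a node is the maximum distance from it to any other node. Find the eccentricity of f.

Distances from f peak at 6, attained at a (p also at distance 6).
f-e-j-d-m-o-a

6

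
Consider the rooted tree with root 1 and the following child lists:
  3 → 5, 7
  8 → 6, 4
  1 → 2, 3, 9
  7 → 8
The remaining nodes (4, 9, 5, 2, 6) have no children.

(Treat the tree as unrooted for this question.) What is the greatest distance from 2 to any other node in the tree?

5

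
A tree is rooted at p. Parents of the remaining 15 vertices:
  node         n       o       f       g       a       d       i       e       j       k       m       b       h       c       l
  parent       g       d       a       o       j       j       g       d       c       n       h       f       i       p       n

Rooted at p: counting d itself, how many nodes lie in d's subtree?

Descendants of d (including itself): d, o, e, g, n, i, k, l, h, m. That's 10.

10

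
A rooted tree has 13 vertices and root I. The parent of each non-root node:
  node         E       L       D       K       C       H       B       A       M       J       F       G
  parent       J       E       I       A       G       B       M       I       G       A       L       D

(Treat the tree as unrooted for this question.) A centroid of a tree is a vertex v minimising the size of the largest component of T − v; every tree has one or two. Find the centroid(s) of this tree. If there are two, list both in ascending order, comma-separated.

If I is removed the pieces have sizes 6, 6, all ≤ ⌊13/2⌋ = 6.
Every other node leaves some component of size > 6, so the centroid is unique.

I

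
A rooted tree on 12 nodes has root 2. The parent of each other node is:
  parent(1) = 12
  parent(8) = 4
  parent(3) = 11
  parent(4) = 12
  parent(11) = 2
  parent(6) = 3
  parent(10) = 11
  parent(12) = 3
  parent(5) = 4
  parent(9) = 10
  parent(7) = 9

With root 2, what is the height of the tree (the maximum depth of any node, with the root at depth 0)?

5

A deepest node is 8, reached by 2 – 11 – 3 – 12 – 4 – 8.
That path has 5 edges, so the height is 5.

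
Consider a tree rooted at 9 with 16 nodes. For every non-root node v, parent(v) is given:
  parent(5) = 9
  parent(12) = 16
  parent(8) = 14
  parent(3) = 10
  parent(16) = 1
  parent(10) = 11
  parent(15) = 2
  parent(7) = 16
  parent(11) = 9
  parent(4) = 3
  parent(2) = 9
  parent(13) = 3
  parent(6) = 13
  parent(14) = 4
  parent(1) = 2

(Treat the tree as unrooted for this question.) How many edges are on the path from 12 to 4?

8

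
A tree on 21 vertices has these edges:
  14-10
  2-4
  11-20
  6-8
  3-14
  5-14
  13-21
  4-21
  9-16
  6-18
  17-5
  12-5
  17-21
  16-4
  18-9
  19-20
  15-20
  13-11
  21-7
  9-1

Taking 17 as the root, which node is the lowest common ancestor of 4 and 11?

21

Ancestors of 4 (toward the root): 4, 21, 17.
Ancestors of 11: 11, 13, 21, 17.
The deepest node appearing in both lists is 21.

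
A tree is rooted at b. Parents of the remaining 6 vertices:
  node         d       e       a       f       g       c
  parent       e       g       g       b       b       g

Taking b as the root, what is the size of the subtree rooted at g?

5

The subtree rooted at g contains: g, e, c, a, d — 5 nodes.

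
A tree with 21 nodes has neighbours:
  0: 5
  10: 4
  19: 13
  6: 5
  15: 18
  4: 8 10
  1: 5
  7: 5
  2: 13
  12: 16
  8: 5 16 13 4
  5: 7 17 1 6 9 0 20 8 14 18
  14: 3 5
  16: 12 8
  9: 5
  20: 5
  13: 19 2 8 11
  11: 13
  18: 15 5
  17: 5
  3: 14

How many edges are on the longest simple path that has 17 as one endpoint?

4

The node farthest from 17 is 11 (10, 19, 2, 12 also at distance 4), via 17–5–8–13–11 — 4 edges.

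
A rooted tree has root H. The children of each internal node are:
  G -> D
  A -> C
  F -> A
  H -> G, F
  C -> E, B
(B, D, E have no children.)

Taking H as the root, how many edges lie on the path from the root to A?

Path from H to A: H – F – A, which has 2 edges.

2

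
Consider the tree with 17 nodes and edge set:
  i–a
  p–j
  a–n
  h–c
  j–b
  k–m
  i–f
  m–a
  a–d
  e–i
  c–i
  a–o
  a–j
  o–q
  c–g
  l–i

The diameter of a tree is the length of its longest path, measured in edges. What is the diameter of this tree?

5

BFS from g reaches b last, at distance 5; BFS from b confirms no node is farther.
Path: g – c – i – a – j – b.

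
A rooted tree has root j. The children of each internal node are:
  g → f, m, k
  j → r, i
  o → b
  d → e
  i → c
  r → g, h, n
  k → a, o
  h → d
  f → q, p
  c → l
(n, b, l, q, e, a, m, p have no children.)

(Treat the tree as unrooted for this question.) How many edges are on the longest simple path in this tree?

A longest path is b–o–k–g–r–j–i–c–l, with 8 edges.

8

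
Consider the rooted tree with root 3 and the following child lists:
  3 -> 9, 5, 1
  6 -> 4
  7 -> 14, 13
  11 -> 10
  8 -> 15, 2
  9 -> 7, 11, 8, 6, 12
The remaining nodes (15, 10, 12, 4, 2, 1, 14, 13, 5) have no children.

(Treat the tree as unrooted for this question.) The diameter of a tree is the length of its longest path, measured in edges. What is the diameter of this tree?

4

A longest path is 10 - 11 - 9 - 3 - 5, with 4 edges.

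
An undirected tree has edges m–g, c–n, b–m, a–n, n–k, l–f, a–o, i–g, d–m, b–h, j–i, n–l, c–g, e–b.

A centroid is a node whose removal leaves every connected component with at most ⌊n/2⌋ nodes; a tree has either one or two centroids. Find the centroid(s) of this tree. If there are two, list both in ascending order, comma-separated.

Removing g splits the tree into components of sizes 7, 5, 2; the largest is 7 ≤ ⌊15/2⌋ = 7.
Every other node leaves some component of size > 7, so the centroid is unique.

g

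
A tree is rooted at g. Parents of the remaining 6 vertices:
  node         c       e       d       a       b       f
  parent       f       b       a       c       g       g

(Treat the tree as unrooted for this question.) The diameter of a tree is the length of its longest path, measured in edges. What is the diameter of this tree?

Starting from e, a farthest node is d at distance 6.
One longest path: e-b-g-f-c-a-d.
So the diameter is 6.

6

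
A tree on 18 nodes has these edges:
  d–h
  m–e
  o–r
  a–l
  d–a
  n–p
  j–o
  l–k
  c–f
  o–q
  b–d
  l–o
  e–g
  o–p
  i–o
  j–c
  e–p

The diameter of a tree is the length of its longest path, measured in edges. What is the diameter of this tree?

7

A longest path is f–c–j–o–l–a–d–h, with 7 edges.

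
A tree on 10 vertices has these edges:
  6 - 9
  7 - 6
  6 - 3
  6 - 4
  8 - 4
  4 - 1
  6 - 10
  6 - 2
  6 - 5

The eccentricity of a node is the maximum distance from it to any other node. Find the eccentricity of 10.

3

A farthest node from 10 is 1 (8 also at distance 3).
The path 10–6–4–1 has 3 edges.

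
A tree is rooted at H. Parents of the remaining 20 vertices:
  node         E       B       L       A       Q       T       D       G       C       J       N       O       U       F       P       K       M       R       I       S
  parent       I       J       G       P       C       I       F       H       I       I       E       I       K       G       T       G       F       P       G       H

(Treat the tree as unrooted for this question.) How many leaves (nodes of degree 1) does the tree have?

11

Exactly 11 nodes have a single neighbour: A, B, D, L, M, N, O, Q, R, S, U.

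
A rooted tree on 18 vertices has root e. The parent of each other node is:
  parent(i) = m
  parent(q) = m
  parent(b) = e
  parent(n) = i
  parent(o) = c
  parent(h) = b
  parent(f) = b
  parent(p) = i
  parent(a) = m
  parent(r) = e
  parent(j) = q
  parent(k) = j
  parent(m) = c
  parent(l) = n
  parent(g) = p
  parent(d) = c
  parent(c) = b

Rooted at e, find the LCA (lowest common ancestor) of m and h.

Ancestors of m (toward the root): m, c, b, e.
Ancestors of h: h, b, e.
The deepest node appearing in both lists is b.

b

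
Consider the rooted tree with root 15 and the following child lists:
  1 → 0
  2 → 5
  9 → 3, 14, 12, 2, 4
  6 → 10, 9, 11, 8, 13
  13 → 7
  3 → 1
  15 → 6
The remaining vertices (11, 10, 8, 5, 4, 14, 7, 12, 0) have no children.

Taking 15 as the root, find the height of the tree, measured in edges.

A deepest node is 0, reached by 15–6–9–3–1–0.
That path has 5 edges, so the height is 5.

5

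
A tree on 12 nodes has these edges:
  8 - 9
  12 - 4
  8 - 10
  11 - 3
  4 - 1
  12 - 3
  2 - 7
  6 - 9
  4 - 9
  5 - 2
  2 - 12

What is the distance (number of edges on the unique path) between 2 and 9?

3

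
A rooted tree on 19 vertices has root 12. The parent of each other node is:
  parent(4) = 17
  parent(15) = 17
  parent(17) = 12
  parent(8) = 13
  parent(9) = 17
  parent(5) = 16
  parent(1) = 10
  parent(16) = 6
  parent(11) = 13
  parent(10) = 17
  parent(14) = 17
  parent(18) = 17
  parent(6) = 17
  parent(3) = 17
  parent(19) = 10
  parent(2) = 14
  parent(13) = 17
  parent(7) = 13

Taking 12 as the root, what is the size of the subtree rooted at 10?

3

The subtree rooted at 10 contains: 10, 1, 19 — 3 nodes.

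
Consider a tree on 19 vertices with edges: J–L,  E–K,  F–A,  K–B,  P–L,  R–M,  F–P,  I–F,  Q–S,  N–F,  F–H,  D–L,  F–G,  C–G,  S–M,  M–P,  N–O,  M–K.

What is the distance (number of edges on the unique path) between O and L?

4

Walking from O: O–N–F–P–L. Length 4.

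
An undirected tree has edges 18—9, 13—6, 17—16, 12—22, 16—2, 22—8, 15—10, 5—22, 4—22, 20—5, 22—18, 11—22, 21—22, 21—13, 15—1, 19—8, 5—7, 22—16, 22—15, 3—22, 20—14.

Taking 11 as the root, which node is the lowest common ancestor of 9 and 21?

22

Ancestors of 9 (toward the root): 9, 18, 22, 11.
Ancestors of 21: 21, 22, 11.
The deepest node appearing in both lists is 22.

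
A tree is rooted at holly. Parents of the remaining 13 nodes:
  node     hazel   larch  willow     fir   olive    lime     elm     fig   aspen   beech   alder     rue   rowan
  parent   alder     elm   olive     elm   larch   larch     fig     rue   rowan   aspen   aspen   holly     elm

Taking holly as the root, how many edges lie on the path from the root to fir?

4

Path from holly to fir: holly – rue – fig – elm – fir, which has 4 edges.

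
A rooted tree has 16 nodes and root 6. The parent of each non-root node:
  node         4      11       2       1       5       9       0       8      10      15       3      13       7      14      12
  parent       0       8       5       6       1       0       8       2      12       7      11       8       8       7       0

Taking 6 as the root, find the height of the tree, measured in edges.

A deepest node is 10, reached by 6 – 1 – 5 – 2 – 8 – 0 – 12 – 10.
That path has 7 edges, so the height is 7.

7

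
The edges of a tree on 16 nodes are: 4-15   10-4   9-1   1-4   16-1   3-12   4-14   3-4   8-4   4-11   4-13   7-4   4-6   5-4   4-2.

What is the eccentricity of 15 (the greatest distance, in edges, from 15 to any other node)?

Distances from 15 peak at 3, attained at 9 (12, 16 also at distance 3).
15 – 4 – 1 – 9

3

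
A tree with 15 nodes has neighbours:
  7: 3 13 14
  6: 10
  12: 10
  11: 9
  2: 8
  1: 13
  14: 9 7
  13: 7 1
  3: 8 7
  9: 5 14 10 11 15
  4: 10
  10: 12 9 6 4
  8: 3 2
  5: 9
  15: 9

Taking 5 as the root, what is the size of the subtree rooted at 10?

4

The subtree rooted at 10 contains: 10, 12, 6, 4 — 4 nodes.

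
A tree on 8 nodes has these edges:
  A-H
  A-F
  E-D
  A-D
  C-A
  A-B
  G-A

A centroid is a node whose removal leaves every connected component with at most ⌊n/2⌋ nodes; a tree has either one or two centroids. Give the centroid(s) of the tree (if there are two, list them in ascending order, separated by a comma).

A

Removing A splits the tree into components of sizes 2, 1, 1, 1, 1, 1; the largest is 2 ≤ ⌊8/2⌋ = 4.
Every other node leaves some component of size > 4, so the centroid is unique.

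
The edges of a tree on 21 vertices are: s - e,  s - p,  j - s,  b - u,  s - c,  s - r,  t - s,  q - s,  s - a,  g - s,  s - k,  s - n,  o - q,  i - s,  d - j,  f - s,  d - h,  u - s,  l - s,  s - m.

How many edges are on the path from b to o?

4

Walking from b: b–u–s–q–o. Length 4.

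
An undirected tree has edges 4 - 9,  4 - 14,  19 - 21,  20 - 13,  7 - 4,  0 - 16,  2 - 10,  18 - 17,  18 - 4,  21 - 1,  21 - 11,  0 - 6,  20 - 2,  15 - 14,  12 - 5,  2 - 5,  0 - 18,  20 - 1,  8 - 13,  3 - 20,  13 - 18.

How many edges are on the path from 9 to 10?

Walking from 9: 9 - 4 - 18 - 13 - 20 - 2 - 10. Length 6.

6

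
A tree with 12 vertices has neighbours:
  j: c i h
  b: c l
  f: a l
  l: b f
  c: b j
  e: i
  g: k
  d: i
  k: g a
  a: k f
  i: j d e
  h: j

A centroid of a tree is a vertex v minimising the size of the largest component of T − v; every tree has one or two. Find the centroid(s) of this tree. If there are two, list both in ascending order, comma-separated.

If c is removed the pieces have sizes 6, 5, all ≤ ⌊12/2⌋ = 6.
Its neighbour b also leaves a largest component of size 6, so both are centroids.

b, c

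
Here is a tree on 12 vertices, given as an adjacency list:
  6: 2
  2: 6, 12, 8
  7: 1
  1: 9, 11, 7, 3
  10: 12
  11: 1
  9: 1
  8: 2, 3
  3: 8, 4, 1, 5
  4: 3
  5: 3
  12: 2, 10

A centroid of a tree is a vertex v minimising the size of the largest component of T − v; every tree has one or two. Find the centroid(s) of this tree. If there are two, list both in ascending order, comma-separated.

3

Removing 3 splits the tree into components of sizes 5, 4, 1, 1; the largest is 5 ≤ ⌊12/2⌋ = 6.
No neighbour of 3 does as well, so 3 is the unique centroid.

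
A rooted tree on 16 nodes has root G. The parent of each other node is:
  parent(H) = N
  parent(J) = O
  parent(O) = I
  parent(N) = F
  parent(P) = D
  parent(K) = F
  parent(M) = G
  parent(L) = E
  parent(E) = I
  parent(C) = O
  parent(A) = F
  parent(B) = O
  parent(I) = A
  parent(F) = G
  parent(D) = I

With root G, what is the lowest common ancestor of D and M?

G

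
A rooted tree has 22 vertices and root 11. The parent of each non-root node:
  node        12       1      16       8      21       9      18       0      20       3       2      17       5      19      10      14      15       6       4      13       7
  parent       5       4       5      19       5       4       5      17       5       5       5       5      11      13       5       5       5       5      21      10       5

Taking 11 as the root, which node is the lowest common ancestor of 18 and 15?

18's ancestor chain is 18, 5, 11 and 15's is 15, 5, 11; they first meet at 5.

5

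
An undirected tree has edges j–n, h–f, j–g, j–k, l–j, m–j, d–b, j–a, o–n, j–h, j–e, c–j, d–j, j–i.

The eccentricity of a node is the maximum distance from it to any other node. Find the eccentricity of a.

3

The node farthest from a is o (b, f also at distance 3), via a–j–n–o — 3 edges.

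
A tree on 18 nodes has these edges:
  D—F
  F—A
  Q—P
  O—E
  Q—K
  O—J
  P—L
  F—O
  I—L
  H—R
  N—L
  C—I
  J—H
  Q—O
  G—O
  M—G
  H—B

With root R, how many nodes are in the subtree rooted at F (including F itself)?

Descendants of F (including itself): F, D, A. That's 3.

3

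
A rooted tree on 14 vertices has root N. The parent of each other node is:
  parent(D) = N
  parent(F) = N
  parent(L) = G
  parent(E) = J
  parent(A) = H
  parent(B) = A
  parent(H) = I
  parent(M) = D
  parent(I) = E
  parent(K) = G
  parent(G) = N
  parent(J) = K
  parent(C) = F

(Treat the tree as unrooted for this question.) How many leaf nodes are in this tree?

4

The leaves are B, C, L, M.
That is 4 leaves.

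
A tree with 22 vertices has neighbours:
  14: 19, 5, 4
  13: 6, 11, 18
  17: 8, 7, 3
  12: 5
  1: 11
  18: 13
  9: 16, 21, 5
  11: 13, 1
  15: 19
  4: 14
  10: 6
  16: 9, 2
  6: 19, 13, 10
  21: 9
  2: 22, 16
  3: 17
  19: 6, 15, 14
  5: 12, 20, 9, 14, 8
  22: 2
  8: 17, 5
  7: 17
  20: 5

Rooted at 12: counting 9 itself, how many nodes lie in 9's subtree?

The subtree rooted at 9 contains: 9, 16, 21, 2, 22 — 5 nodes.

5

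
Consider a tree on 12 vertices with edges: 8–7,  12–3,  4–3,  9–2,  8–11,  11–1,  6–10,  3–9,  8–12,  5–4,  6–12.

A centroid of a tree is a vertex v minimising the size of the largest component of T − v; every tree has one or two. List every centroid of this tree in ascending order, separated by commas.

Delete 12: the remaining components have sizes 5, 4, 2. Max 5 ≤ 6, so 12 is a centroid.
Every other node leaves some component of size > 6, so the centroid is unique.

12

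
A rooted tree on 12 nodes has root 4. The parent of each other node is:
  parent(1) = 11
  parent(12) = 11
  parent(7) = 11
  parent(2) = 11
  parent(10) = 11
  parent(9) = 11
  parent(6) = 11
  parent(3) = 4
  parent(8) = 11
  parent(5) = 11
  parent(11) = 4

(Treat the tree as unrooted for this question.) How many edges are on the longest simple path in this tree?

A longest path is 3 – 4 – 11 – 2, with 3 edges.

3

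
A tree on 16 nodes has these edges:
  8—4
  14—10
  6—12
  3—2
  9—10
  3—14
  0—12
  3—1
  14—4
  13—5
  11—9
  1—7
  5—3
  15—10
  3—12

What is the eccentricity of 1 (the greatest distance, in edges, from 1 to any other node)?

5

The node farthest from 1 is 11, via 1-3-14-10-9-11 — 5 edges.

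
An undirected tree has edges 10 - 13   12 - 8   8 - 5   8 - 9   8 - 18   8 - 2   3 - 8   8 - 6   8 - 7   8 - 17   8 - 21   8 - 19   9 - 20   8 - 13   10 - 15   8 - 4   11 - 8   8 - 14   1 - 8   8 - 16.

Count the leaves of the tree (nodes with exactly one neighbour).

Exactly 17 nodes have a single neighbour: 1, 2, 3, 4, 5, 6, 7, 11, 12, 14, 15, 16, 17, 18, 19, 20, 21.

17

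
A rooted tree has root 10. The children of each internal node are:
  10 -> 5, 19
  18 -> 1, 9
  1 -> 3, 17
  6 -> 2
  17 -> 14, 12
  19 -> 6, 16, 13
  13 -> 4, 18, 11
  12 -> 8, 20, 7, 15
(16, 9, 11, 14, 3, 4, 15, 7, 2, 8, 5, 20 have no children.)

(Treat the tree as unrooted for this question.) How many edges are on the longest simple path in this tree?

BFS from 15 reaches 2 last, at distance 8; BFS from 2 confirms no node is farther.
Path: 15–12–17–1–18–13–19–6–2.

8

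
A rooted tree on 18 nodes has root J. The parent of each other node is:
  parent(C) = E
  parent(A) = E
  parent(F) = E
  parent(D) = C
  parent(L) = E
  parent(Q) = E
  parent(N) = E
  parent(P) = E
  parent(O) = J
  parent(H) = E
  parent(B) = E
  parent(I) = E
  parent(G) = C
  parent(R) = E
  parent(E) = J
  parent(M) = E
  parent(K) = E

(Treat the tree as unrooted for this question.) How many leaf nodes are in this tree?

15

Exactly 15 nodes have a single neighbour: A, B, D, F, G, H, I, K, L, M, N, O, P, Q, R.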